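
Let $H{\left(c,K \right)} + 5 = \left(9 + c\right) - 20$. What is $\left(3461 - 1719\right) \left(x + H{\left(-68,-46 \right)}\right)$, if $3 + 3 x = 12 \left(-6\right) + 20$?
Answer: $- \frac{534794}{3} \approx -1.7826 \cdot 10^{5}$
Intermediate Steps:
$H{\left(c,K \right)} = -16 + c$ ($H{\left(c,K \right)} = -5 + \left(\left(9 + c\right) - 20\right) = -5 + \left(-11 + c\right) = -16 + c$)
$x = - \frac{55}{3}$ ($x = -1 + \frac{12 \left(-6\right) + 20}{3} = -1 + \frac{-72 + 20}{3} = -1 + \frac{1}{3} \left(-52\right) = -1 - \frac{52}{3} = - \frac{55}{3} \approx -18.333$)
$\left(3461 - 1719\right) \left(x + H{\left(-68,-46 \right)}\right) = \left(3461 - 1719\right) \left(- \frac{55}{3} - 84\right) = 1742 \left(- \frac{55}{3} - 84\right) = 1742 \left(- \frac{307}{3}\right) = - \frac{534794}{3}$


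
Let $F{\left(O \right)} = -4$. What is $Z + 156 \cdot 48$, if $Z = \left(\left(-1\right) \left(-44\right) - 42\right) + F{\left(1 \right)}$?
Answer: $7486$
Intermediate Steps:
$Z = -2$ ($Z = \left(\left(-1\right) \left(-44\right) - 42\right) - 4 = \left(44 - 42\right) - 4 = 2 - 4 = -2$)
$Z + 156 \cdot 48 = -2 + 156 \cdot 48 = -2 + 7488 = 7486$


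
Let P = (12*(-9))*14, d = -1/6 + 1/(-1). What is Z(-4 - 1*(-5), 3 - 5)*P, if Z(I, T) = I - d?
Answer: -3276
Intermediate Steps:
d = -7/6 (d = -1*1/6 + 1*(-1) = -1/6 - 1 = -7/6 ≈ -1.1667)
P = -1512 (P = -108*14 = -1512)
Z(I, T) = 7/6 + I (Z(I, T) = I - 1*(-7/6) = I + 7/6 = 7/6 + I)
Z(-4 - 1*(-5), 3 - 5)*P = (7/6 + (-4 - 1*(-5)))*(-1512) = (7/6 + (-4 + 5))*(-1512) = (7/6 + 1)*(-1512) = (13/6)*(-1512) = -3276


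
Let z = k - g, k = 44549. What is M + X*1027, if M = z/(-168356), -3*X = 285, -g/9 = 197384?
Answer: -16427474145/168356 ≈ -97576.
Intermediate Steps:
g = -1776456 (g = -9*197384 = -1776456)
z = 1821005 (z = 44549 - 1*(-1776456) = 44549 + 1776456 = 1821005)
X = -95 (X = -⅓*285 = -95)
M = -1821005/168356 (M = 1821005/(-168356) = 1821005*(-1/168356) = -1821005/168356 ≈ -10.816)
M + X*1027 = -1821005/168356 - 95*1027 = -1821005/168356 - 97565 = -16427474145/168356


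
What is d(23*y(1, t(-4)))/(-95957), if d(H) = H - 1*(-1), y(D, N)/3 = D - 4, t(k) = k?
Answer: 206/95957 ≈ 0.0021468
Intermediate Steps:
y(D, N) = -12 + 3*D (y(D, N) = 3*(D - 4) = 3*(-4 + D) = -12 + 3*D)
d(H) = 1 + H (d(H) = H + 1 = 1 + H)
d(23*y(1, t(-4)))/(-95957) = (1 + 23*(-12 + 3*1))/(-95957) = (1 + 23*(-12 + 3))*(-1/95957) = (1 + 23*(-9))*(-1/95957) = (1 - 207)*(-1/95957) = -206*(-1/95957) = 206/95957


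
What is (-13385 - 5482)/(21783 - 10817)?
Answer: -18867/10966 ≈ -1.7205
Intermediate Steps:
(-13385 - 5482)/(21783 - 10817) = -18867/10966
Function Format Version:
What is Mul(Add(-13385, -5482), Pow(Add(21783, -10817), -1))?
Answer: Rational(-18867, 10966) ≈ -1.7205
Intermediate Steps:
Mul(Add(-13385, -5482), Pow(Add(21783, -10817), -1)) = Mul(-18867, Pow(10966, -1)) = Mul(-18867, Rational(1, 10966)) = Rational(-18867, 10966)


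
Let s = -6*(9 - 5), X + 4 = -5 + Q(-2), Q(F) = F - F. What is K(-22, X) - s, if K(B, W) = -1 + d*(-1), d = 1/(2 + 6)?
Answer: 183/8 ≈ 22.875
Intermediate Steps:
d = ⅛ (d = 1/8 = ⅛ ≈ 0.12500)
Q(F) = 0
X = -9 (X = -4 + (-5 + 0) = -4 - 5 = -9)
K(B, W) = -9/8 (K(B, W) = -1 + (⅛)*(-1) = -1 - ⅛ = -9/8)
s = -24 (s = -6*4 = -24)
K(-22, X) - s = -9/8 - 1*(-24) = -9/8 + 24 = 183/8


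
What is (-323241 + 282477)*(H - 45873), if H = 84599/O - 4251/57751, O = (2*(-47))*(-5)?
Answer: 25278689568081642/13571485 ≈ 1.8626e+9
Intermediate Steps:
O = 470 (O = -94*(-5) = 470)
H = 4883678879/27142970 (H = 84599/470 - 4251/57751 = 4883678879/27142970 ≈ 179.92)
(-323241 + 282477)*(H - 45873) = (-323241 + 282477)*(4883678879/27142970 - 45873) = -40764*(-1240245783931/27142970) = 25278689568081642/13571485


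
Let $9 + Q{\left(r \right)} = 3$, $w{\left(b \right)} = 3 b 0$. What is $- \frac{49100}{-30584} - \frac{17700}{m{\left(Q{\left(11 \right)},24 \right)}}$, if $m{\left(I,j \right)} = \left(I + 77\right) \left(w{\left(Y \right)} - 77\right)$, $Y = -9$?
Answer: $\frac{202441625}{41800682} \approx 4.843$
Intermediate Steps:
$w{\left(b \right)} = 0$
$Q{\left(r \right)} = -6$ ($Q{\left(r \right)} = -9 + 3 = -6$)
$m{\left(I,j \right)} = -5929 - 77 I$ ($m{\left(I,j \right)} = \left(I + 77\right) \left(0 - 77\right) = \left(77 + I\right) \left(-77\right) = -5929 - 77 I$)
$- \frac{49100}{-30584} - \frac{17700}{m{\left(Q{\left(11 \right)},24 \right)}} = - \frac{49100}{-30584} - \frac{17700}{-5929 - -462} = \left(-49100\right) \left(- \frac{1}{30584}\right) - \frac{17700}{-5929 + 462} = \frac{12275}{7646} - \frac{17700}{-5467} = \frac{12275}{7646} - - \frac{17700}{5467} = \frac{12275}{7646} + \frac{17700}{5467} = \frac{202441625}{41800682}$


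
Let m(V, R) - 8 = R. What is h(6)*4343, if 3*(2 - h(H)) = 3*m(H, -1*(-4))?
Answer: -43430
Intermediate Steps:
m(V, R) = 8 + R
h(H) = -10 (h(H) = 2 - (8 - 1*(-4)) = 2 - (8 + 4) = 2 - 12 = -10)
h(6)*4343 = -10*4343 = -43430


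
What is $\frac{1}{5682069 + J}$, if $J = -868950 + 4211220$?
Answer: $\frac{1}{9024339} \approx 1.1081 \cdot 10^{-7}$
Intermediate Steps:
$J = 3342270$
$\frac{1}{5682069 + J} = \frac{1}{5682069 + 3342270} = \frac{1}{9024339}$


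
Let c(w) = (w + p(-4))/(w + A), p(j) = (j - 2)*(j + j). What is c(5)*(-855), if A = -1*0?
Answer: -9063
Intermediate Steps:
p(j) = 2*j*(-2 + j) (p(j) = (-2 + j)*(2*j) = 2*j*(-2 + j))
A = 0
c(w) = (48 + w)/w (c(w) = (w + 2*(-4)*(-2 - 4))/(w + 0) = (w + 2*(-4)*(-6))/w = (w + 48)/w = (48 + w)/w)
c(5)*(-855) = ((48 + 5)/5)*(-855) = ((⅕)*53)*(-855) = (53/5)*(-855) = -9063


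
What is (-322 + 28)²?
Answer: 86436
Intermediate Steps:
(-322 + 28)² = (-294)² = 86436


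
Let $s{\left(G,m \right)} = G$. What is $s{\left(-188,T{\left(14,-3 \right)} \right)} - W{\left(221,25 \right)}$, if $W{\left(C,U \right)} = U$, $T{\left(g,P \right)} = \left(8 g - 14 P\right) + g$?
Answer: $-213$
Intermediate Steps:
$T{\left(g,P \right)} = - 14 P + 9 g$ ($T{\left(g,P \right)} = \left(- 14 P + 8 g\right) + g = - 14 P + 9 g$)
$s{\left(-188,T{\left(14,-3 \right)} \right)} - W{\left(221,25 \right)} = -188 - 25 = -213$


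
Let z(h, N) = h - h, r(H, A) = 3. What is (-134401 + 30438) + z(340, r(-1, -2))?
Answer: -103963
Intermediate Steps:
z(h, N) = 0
(-134401 + 30438) + z(340, r(-1, -2)) = (-134401 + 30438) + 0 = -103963 + 0 = -103963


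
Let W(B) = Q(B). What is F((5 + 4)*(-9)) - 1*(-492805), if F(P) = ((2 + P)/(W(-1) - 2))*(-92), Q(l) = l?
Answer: 1471147/3 ≈ 4.9038e+5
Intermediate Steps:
W(B) = B
F(P) = 184/3 + 92*P/3 (F(P) = ((2 + P)/(-1 - 2))*(-92) = ((2 + P)/(-3))*(-92) = ((2 + P)*(-⅓))*(-92) = (-⅔ - P/3)*(-92) = 184/3 + 92*P/3)
F((5 + 4)*(-9)) - 1*(-492805) = (184/3 + 92*((5 + 4)*(-9))/3) - 1*(-492805) = (184/3 + 92*(9*(-9))/3) + 492805 = (184/3 + (92/3)*(-81)) + 492805 = (184/3 - 2484) + 492805 = -7268/3 + 492805 = 1471147/3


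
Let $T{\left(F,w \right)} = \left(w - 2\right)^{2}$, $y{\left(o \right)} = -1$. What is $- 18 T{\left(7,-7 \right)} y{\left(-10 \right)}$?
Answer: $1458$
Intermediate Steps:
$T{\left(F,w \right)} = \left(-2 + w\right)^{2}$
$- 18 T{\left(7,-7 \right)} y{\left(-10 \right)} = - 18 \left(-2 - 7\right)^{2} \left(-1\right) = - 18 \left(-9\right)^{2} \left(-1\right) = \left(-18\right) 81 \left(-1\right) = \left(-1458\right) \left(-1\right) = 1458$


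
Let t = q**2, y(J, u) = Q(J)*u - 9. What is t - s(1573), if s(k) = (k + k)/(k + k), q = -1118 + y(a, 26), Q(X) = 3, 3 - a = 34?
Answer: 1100400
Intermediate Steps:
a = -31 (a = 3 - 1*34 = 3 - 34 = -31)
y(J, u) = -9 + 3*u (y(J, u) = 3*u - 9 = -9 + 3*u)
q = -1049 (q = -1118 + (-9 + 3*26) = -1118 + (-9 + 78) = -1118 + 69 = -1049)
s(k) = 1 (s(k) = (2*k)/((2*k)) = (2*k)*(1/(2*k)) = 1)
t = 1100401 (t = (-1049)**2 = 1100401)
t - s(1573) = 1100401 - 1*1 = 1100401 - 1 = 1100400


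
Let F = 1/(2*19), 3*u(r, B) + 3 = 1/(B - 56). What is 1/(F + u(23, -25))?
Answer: -9234/9029 ≈ -1.0227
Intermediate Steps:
u(r, B) = -1 + 1/(3*(-56 + B)) (u(r, B) = -1 + 1/(3*(B - 56)) = -1 + 1/(3*(-56 + B)))
F = 1/38 ≈ 0.026316
1/(F + u(23, -25)) = 1/(1/38 + (169/3 - 1*(-25))/(-56 - 25)) = 1/(1/38 + (169/3 + 25)/(-81)) = 1/(1/38 - 1/81*244/3) = 1/(1/38 - 244/243) = 1/(-9029/9234) = -9234/9029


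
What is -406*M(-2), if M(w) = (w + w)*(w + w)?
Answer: -6496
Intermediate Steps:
M(w) = 4*w**2 (M(w) = (2*w)*(2*w) = 4*w**2)
-406*M(-2) = -1624*(-2)**2 = -1624*4 = -406*16 = -6496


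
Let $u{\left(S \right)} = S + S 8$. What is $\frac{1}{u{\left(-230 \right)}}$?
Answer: $- \frac{1}{2070} \approx -0.00048309$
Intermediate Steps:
$u{\left(S \right)} = 9 S$ ($u{\left(S \right)} = S + 8 S = 9 S$)
$\frac{1}{u{\left(-230 \right)}} = \frac{1}{9 \left(-230\right)} = \frac{1}{-2070} = - \frac{1}{2070}$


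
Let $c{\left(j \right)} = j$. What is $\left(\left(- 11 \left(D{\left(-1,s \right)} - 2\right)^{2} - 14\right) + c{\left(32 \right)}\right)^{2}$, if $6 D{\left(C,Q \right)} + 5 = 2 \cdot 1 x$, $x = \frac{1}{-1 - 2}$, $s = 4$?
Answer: $\frac{628354489}{104976} \approx 5985.7$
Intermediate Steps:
$x = - \frac{1}{3}$ ($x = \frac{1}{-3} = - \frac{1}{3} \approx -0.33333$)
$D{\left(C,Q \right)} = - \frac{17}{18}$ ($D{\left(C,Q \right)} = - \frac{5}{6} + \frac{2 \cdot 1 \left(- \frac{1}{3}\right)}{6} = - \frac{5}{6} + \frac{2 \left(- \frac{1}{3}\right)}{6} = - \frac{5}{6} + \frac{1}{6} \left(- \frac{2}{3}\right) = - \frac{5}{6} - \frac{1}{9} = - \frac{17}{18}$)
$\left(\left(- 11 \left(D{\left(-1,s \right)} - 2\right)^{2} - 14\right) + c{\left(32 \right)}\right)^{2} = \left(\left(- 11 \left(- \frac{17}{18} - 2\right)^{2} - 14\right) + 32\right)^{2} = \left(\left(- 11 \left(- \frac{53}{18}\right)^{2} - 14\right) + 32\right)^{2} = \left(\left(\left(-11\right) \frac{2809}{324} - 14\right) + 32\right)^{2} = \left(\left(- \frac{30899}{324} - 14\right) + 32\right)^{2} = \left(- \frac{35435}{324} + 32\right)^{2} = \left(- \frac{25067}{324}\right)^{2} = \frac{628354489}{104976}$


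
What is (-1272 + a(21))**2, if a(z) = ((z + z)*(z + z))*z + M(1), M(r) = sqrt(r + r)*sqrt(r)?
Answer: (35772 + sqrt(2))**2 ≈ 1.2797e+9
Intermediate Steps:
M(r) = r*sqrt(2) (M(r) = sqrt(2*r)*sqrt(r) = (sqrt(2)*sqrt(r))*sqrt(r) = r*sqrt(2))
a(z) = sqrt(2) + 4*z**3 (a(z) = ((z + z)*(z + z))*z + 1*sqrt(2) = ((2*z)*(2*z))*z + sqrt(2) = (4*z**2)*z + sqrt(2) = 4*z**3 + sqrt(2) = sqrt(2) + 4*z**3)
(-1272 + a(21))**2 = (-1272 + (sqrt(2) + 4*21**3))**2 = (-1272 + (sqrt(2) + 4*9261))**2 = (-1272 + (sqrt(2) + 37044))**2 = (-1272 + (37044 + sqrt(2)))**2 = (35772 + sqrt(2))**2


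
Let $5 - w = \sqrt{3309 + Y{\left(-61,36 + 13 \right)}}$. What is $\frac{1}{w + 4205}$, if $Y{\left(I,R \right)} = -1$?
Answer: $\frac{2105}{8860396} + \frac{\sqrt{827}}{8860396} \approx 0.00024082$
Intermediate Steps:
$w = 5 - 2 \sqrt{827}$ ($w = 5 - \sqrt{3309 - 1} = 5 - \sqrt{3308} = 5 - 2 \sqrt{827} \approx -52.515$)
$\frac{1}{w + 4205} = \frac{1}{\left(5 - 2 \sqrt{827}\right) + 4205} = \frac{1}{4210 - 2 \sqrt{827}}$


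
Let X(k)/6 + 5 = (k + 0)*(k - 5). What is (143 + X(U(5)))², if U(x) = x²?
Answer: 9690769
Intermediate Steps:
X(k) = -30 + 6*k*(-5 + k) (X(k) = -30 + 6*((k + 0)*(k - 5)) = -30 + 6*(k*(-5 + k)) = -30 + 6*k*(-5 + k))
(143 + X(U(5)))² = (143 + (-30 - 30*5² + 6*(5²)²))² = (143 + (-30 - 30*25 + 6*25²))² = (143 + (-30 - 750 + 6*625))² = (143 + (-30 - 750 + 3750))² = (143 + 2970)² = 3113² = 9690769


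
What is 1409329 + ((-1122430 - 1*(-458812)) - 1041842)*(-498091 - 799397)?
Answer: 2212815293809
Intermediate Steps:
1409329 + ((-1122430 - 1*(-458812)) - 1041842)*(-498091 - 799397) = 1409329 + ((-1122430 + 458812) - 1041842)*(-1297488) = 1409329 + (-663618 - 1041842)*(-1297488) = 1409329 - 1705460*(-1297488) = 1409329 + 2212813884480 = 2212815293809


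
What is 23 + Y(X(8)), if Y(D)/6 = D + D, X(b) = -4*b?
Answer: -361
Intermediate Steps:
Y(D) = 12*D (Y(D) = 6*(D + D) = 6*(2*D) = 12*D)
23 + Y(X(8)) = 23 + 12*(-4*8) = 23 + 12*(-32) = 23 - 384 = -361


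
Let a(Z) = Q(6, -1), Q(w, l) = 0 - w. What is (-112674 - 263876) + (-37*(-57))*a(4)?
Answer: -389204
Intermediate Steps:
Q(w, l) = -w
a(Z) = -6 (a(Z) = -1*6 = -6)
(-112674 - 263876) + (-37*(-57))*a(4) = (-112674 - 263876) - 37*(-57)*(-6) = -376550 + 2109*(-6) = -376550 - 12654 = -389204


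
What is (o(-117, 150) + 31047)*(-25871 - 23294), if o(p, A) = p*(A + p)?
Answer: -1336599690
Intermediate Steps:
(o(-117, 150) + 31047)*(-25871 - 23294) = (-117*(150 - 117) + 31047)*(-25871 - 23294) = (-117*33 + 31047)*(-49165) = (-3861 + 31047)*(-49165) = 27186*(-49165) = -1336599690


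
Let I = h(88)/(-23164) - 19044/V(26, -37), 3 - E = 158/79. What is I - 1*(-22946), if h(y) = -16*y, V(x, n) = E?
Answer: 22596834/5791 ≈ 3902.1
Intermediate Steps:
E = 1 (E = 3 - 158/79 = 3 - 1*2 = 3 - 2 = 1)
V(x, n) = 1
I = -110283452/5791 (I = -16*88/(-23164) - 19044/1 = -1408*(-1/23164) - 19044*1 = 352/5791 - 19044 = -110283452/5791 ≈ -19044.)
I - 1*(-22946) = -110283452/5791 - 1*(-22946) = -110283452/5791 + 22946 = 22596834/5791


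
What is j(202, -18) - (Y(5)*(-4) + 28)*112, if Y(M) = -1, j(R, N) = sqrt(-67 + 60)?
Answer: -3584 + I*sqrt(7) ≈ -3584.0 + 2.6458*I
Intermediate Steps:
j(R, N) = I*sqrt(7) (j(R, N) = sqrt(-7) = I*sqrt(7))
j(202, -18) - (Y(5)*(-4) + 28)*112 = I*sqrt(7) - (-1*(-4) + 28)*112 = I*sqrt(7) - (4 + 28)*112 = I*sqrt(7) - 32*112 = I*sqrt(7) - 1*3584 = I*sqrt(7) - 3584 = -3584 + I*sqrt(7)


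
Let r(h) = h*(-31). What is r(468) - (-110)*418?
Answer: 31472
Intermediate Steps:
r(h) = -31*h
r(468) - (-110)*418 = -31*468 - (-110)*418 = -14508 - 1*(-45980) = -14508 + 45980 = 31472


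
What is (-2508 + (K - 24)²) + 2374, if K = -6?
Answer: 766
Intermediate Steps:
(-2508 + (K - 24)²) + 2374 = (-2508 + (-6 - 24)²) + 2374 = (-2508 + (-30)²) + 2374 = (-2508 + 900) + 2374 = -1608 + 2374 = 766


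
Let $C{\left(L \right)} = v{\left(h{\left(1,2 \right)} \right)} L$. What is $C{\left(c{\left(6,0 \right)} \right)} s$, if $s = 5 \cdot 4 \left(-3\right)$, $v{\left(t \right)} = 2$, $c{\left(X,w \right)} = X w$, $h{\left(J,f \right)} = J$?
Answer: $0$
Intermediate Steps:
$C{\left(L \right)} = 2 L$
$s = -60$ ($s = 20 \left(-3\right) = -60$)
$C{\left(c{\left(6,0 \right)} \right)} s = 2 \cdot 6 \cdot 0 \left(-60\right) = 2 \cdot 0 \left(-60\right) = 0 \left(-60\right) = 0$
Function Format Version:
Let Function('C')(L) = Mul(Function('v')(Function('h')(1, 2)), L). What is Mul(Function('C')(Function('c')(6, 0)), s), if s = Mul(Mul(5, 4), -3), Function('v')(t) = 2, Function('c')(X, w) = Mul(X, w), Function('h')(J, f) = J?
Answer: 0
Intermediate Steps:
Function('C')(L) = Mul(2, L)
s = -60 (s = Mul(20, -3) = -60)
Mul(Function('C')(Function('c')(6, 0)), s) = Mul(Mul(2, Mul(6, 0)), -60) = Mul(Mul(2, 0), -60) = Mul(0, -60) = 0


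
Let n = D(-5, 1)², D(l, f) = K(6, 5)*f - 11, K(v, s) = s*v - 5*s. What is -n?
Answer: -36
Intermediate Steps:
K(v, s) = -5*s + s*v
D(l, f) = -11 + 5*f (D(l, f) = (5*(-5 + 6))*f - 11 = (5*1)*f - 11 = 5*f - 11 = -11 + 5*f)
n = 36 (n = (-11 + 5*1)² = (-11 + 5)² = (-6)² = 36)
-n = -1*36 = -36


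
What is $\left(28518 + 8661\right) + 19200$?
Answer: $56379$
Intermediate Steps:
$\left(28518 + 8661\right) + 19200 = 37179 + 19200 = 56379$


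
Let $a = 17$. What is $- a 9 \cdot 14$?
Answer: $-2142$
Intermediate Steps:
$- a 9 \cdot 14 = - 17 \cdot 9 \cdot 14 = - 153 \cdot 14 = \left(-1\right) 2142 = -2142$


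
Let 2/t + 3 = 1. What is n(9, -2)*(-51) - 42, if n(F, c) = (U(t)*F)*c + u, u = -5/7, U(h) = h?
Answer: -6465/7 ≈ -923.57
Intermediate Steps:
t = -1 (t = 2/(-3 + 1) = 2/(-2) = 2*(-½) = -1)
u = -5/7 (u = -5*⅐ = -5/7 ≈ -0.71429)
n(F, c) = -5/7 - F*c (n(F, c) = (-F)*c - 5/7 = -F*c - 5/7 = -5/7 - F*c)
n(9, -2)*(-51) - 42 = (-5/7 - 1*9*(-2))*(-51) - 42 = (-5/7 + 18)*(-51) - 42 = (121/7)*(-51) - 42 = -6171/7 - 42 = -6465/7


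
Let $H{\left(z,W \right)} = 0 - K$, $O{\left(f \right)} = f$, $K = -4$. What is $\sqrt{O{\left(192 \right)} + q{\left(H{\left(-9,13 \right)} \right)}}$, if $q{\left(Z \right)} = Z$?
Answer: $14$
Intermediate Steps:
$H{\left(z,W \right)} = 4$ ($H{\left(z,W \right)} = 0 - -4 = 0 + 4 = 4$)
$\sqrt{O{\left(192 \right)} + q{\left(H{\left(-9,13 \right)} \right)}} = \sqrt{192 + 4} = \sqrt{196} = 14$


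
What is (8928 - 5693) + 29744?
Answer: 32979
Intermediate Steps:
(8928 - 5693) + 29744 = 3235 + 29744 = 32979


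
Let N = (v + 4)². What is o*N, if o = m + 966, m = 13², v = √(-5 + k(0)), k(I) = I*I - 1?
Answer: 11350 + 9080*I*√6 ≈ 11350.0 + 22241.0*I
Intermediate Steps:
k(I) = -1 + I² (k(I) = I² - 1 = -1 + I²)
v = I*√6 (v = √(-5 + (-1 + 0²)) = √(-5 + (-1 + 0)) = √(-5 - 1) = √(-6) = I*√6 ≈ 2.4495*I)
m = 169
N = (4 + I*√6)² (N = (I*√6 + 4)² = (4 + I*√6)² ≈ 10.0 + 19.596*I)
o = 1135 (o = 169 + 966 = 1135)
o*N = 1135*(4 + I*√6)²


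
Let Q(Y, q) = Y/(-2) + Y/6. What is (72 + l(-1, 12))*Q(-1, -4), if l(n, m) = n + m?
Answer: 83/3 ≈ 27.667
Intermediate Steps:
l(n, m) = m + n
Q(Y, q) = -Y/3 (Q(Y, q) = Y*(-½) + Y*(⅙) = -Y/2 + Y/6 = -Y/3)
(72 + l(-1, 12))*Q(-1, -4) = (72 + (12 - 1))*(-⅓*(-1)) = (72 + 11)*(⅓) = 83*(⅓) = 83/3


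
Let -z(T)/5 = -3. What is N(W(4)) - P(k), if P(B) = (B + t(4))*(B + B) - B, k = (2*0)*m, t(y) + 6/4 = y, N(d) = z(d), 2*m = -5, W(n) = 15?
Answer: 15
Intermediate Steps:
z(T) = 15 (z(T) = -5*(-3) = 15)
m = -5/2 (m = (1/2)*(-5) = -5/2 ≈ -2.5000)
N(d) = 15
t(y) = -3/2 + y
k = 0 (k = (2*0)*(-5/2) = 0*(-5/2) = 0)
P(B) = -B + 2*B*(5/2 + B) (P(B) = (B + (-3/2 + 4))*(B + B) - B = (B + 5/2)*(2*B) - B = (5/2 + B)*(2*B) - B = 2*B*(5/2 + B) - B = -B + 2*B*(5/2 + B))
N(W(4)) - P(k) = 15 - 2*0*(2 + 0) = 15 - 2*0*2 = 15 - 1*0 = 15 + 0 = 15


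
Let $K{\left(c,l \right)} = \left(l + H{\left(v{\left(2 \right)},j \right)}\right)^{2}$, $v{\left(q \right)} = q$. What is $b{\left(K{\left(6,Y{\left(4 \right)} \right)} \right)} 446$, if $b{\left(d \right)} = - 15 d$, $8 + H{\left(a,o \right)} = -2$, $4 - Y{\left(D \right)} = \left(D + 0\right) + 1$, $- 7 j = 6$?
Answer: $-809490$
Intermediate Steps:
$j = - \frac{6}{7}$ ($j = \left(- \frac{1}{7}\right) 6 = - \frac{6}{7} \approx -0.85714$)
$Y{\left(D \right)} = 3 - D$ ($Y{\left(D \right)} = 4 - \left(\left(D + 0\right) + 1\right) = 4 - \left(D + 1\right) = 4 - \left(1 + D\right) = 3 - D$)
$H{\left(a,o \right)} = -10$ ($H{\left(a,o \right)} = -8 - 2 = -10$)
$K{\left(c,l \right)} = \left(-10 + l\right)^{2}$ ($K{\left(c,l \right)} = \left(l - 10\right)^{2} = \left(-10 + l\right)^{2}$)
$b{\left(K{\left(6,Y{\left(4 \right)} \right)} \right)} 446 = - 15 \left(-10 + \left(3 - 4\right)\right)^{2} \cdot 446 = - 15 \left(-10 - 1\right)^{2} \cdot 446 = - 15 \left(-11\right)^{2} \cdot 446 = \left(-15\right) 121 \cdot 446 = \left(-1815\right) 446 = -809490$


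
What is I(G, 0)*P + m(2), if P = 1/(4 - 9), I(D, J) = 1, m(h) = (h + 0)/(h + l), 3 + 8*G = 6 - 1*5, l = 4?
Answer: 2/15 ≈ 0.13333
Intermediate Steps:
G = -¼ (G = -3/8 + (6 - 1*5)/8 = -3/8 + (6 - 5)/8 = -3/8 + (⅛)*1 = -3/8 + ⅛ = -¼ ≈ -0.25000)
m(h) = h/(4 + h) (m(h) = (h + 0)/(h + 4) = h/(4 + h))
P = -⅕ (P = 1/(-5) = -⅕ ≈ -0.20000)
I(G, 0)*P + m(2) = 1*(-⅕) + 2/(4 + 2) = -⅕ + 2/6 = -⅕ + 2*(⅙) = -⅕ + ⅓ = 2/15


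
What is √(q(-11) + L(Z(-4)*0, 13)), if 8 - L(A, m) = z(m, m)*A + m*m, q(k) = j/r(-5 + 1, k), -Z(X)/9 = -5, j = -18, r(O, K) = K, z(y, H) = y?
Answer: I*√19283/11 ≈ 12.624*I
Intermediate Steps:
Z(X) = 45 (Z(X) = -9*(-5) = 45)
q(k) = -18/k
L(A, m) = 8 - m² - A*m (L(A, m) = 8 - (m*A + m*m) = 8 - (A*m + m²) = 8 - (m² + A*m) = 8 + (-m² - A*m) = 8 - m² - A*m)
√(q(-11) + L(Z(-4)*0, 13)) = √(-18/(-11) + (8 - 1*13² - 1*45*0*13)) = √(-18*(-1/11) + (8 - 1*169 - 1*0*13)) = √(18/11 + (8 - 169 + 0)) = √(18/11 - 161) = √(-1753/11) = I*√19283/11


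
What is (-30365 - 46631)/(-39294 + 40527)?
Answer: -76996/1233 ≈ -62.446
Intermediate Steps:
(-30365 - 46631)/(-39294 + 40527) = -76996/1233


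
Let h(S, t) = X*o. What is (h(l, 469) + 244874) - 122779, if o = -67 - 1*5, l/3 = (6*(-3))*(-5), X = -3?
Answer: 122311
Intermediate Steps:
l = 270 (l = 3*((6*(-3))*(-5)) = 3*(-18*(-5)) = 3*90 = 270)
o = -72 (o = -67 - 5 = -72)
h(S, t) = 216 (h(S, t) = -3*(-72) = 216)
(h(l, 469) + 244874) - 122779 = (216 + 244874) - 122779 = 245090 - 122779 = 122311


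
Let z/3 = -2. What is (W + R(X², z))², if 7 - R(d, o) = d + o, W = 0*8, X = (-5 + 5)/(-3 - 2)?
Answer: 169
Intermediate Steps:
z = -6 (z = 3*(-2) = -6)
X = 0 (X = 0/(-5) = 0*(-⅕) = 0)
W = 0
R(d, o) = 7 - d - o (R(d, o) = 7 - (d + o) = 7 + (-d - o) = 7 - d - o)
(W + R(X², z))² = (0 + (7 - 1*0² - 1*(-6)))² = (0 + (7 - 1*0 + 6))² = (0 + (7 + 0 + 6))² = (0 + 13)² = 13² = 169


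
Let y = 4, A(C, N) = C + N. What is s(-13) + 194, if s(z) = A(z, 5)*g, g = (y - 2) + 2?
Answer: 162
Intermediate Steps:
g = 4 (g = (4 - 2) + 2 = 2 + 2 = 4)
s(z) = 20 + 4*z (s(z) = (z + 5)*4 = (5 + z)*4 = 20 + 4*z)
s(-13) + 194 = (20 + 4*(-13)) + 194 = (20 - 52) + 194 = -32 + 194 = 162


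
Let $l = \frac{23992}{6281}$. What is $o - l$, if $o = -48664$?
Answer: $- \frac{305682576}{6281} \approx -48668.0$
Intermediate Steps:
$l = \frac{23992}{6281}$ ($l = 23992 \cdot \frac{1}{6281} = \frac{23992}{6281} \approx 3.8198$)
$o - l = -48664 - \frac{23992}{6281} = - \frac{305682576}{6281}$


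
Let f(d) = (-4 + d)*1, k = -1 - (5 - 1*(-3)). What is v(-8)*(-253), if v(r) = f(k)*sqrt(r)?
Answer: 6578*I*sqrt(2) ≈ 9302.7*I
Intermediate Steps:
k = -9 (k = -1 - (5 + 3) = -1 - 1*8 = -1 - 8 = -9)
f(d) = -4 + d
v(r) = -13*sqrt(r) (v(r) = (-4 - 9)*sqrt(r) = -13*sqrt(r))
v(-8)*(-253) = -26*I*sqrt(2)*(-253) = 6578*I*sqrt(2)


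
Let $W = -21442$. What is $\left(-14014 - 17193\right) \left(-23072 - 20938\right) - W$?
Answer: $1373441512$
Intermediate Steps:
$\left(-14014 - 17193\right) \left(-23072 - 20938\right) - W = \left(-14014 - 17193\right) \left(-23072 - 20938\right) - -21442 = \left(-31207\right) \left(-44010\right) + 21442 = 1373420070 + 21442 = 1373441512$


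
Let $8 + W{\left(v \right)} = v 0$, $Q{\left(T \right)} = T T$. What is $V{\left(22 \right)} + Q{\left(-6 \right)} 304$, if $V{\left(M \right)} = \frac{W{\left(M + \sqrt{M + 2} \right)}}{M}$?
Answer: $\frac{120380}{11} \approx 10944.0$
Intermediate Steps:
$Q{\left(T \right)} = T^{2}$
$W{\left(v \right)} = -8$ ($W{\left(v \right)} = -8 + v 0 = -8 + 0 = -8$)
$V{\left(M \right)} = - \frac{8}{M}$
$V{\left(22 \right)} + Q{\left(-6 \right)} 304 = - \frac{8}{22} + \left(-6\right)^{2} \cdot 304 = \left(-8\right) \frac{1}{22} + 36 \cdot 304 = - \frac{4}{11} + 10944 = \frac{120380}{11}$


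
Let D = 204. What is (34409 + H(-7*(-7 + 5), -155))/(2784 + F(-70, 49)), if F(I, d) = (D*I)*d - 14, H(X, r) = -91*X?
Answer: -6627/139390 ≈ -0.047543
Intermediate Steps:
F(I, d) = -14 + 204*I*d (F(I, d) = (204*I)*d - 14 = 204*I*d - 14 = -14 + 204*I*d)
(34409 + H(-7*(-7 + 5), -155))/(2784 + F(-70, 49)) = (34409 - (-637)*(-7 + 5))/(2784 + (-14 + 204*(-70)*49)) = (34409 - (-637)*(-2))/(2784 + (-14 - 699720)) = (34409 - 91*14)/(2784 - 699734) = (34409 - 1274)/(-696950) = 33135*(-1/696950) = -6627/139390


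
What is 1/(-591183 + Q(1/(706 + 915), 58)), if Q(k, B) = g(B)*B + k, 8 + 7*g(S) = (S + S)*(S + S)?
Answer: -11347/5443799430 ≈ -2.0844e-6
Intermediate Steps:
g(S) = -8/7 + 4*S**2/7 (g(S) = -8/7 + ((S + S)*(S + S))/7 = -8/7 + ((2*S)*(2*S))/7 = -8/7 + (4*S**2)/7 = -8/7 + 4*S**2/7)
Q(k, B) = k + B*(-8/7 + 4*B**2/7) (Q(k, B) = (-8/7 + 4*B**2/7)*B + k = B*(-8/7 + 4*B**2/7) + k = k + B*(-8/7 + 4*B**2/7))
1/(-591183 + Q(1/(706 + 915), 58)) = 1/(-591183 + (1/(706 + 915) + (4/7)*58*(-2 + 58**2))) = 1/(-591183 + (1/1621 + (4/7)*58*(-2 + 3364))) = 1/(-591183 + (1/1621 + (4/7)*58*3362)) = 1/(-591183 + (1/1621 + 779984/7)) = 1/(-591183 + 1264354071/11347) = 1/(-5443799430/11347) = -11347/5443799430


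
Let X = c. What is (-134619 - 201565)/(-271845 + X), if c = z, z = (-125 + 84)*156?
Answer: 336184/278241 ≈ 1.2082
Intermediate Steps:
z = -6396 (z = -41*156 = -6396)
c = -6396
X = -6396
(-134619 - 201565)/(-271845 + X) = (-134619 - 201565)/(-271845 - 6396) = -336184/(-278241) = -336184*(-1/278241) = 336184/278241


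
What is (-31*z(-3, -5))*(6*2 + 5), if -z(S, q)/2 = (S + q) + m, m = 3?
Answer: -5270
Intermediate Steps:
z(S, q) = -6 - 2*S - 2*q (z(S, q) = -2*((S + q) + 3) = -2*(3 + S + q) = -6 - 2*S - 2*q)
(-31*z(-3, -5))*(6*2 + 5) = (-31*(-6 - 2*(-3) - 2*(-5)))*(6*2 + 5) = (-31*(-6 + 6 + 10))*(12 + 5) = -31*10*17 = -310*17 = -5270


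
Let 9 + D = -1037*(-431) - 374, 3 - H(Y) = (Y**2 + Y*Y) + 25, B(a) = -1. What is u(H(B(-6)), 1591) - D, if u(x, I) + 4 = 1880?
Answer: -444688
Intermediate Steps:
H(Y) = -22 - 2*Y**2 (H(Y) = 3 - ((Y**2 + Y*Y) + 25) = 3 - ((Y**2 + Y**2) + 25) = 3 - (2*Y**2 + 25) = 3 - (25 + 2*Y**2) = 3 + (-25 - 2*Y**2) = -22 - 2*Y**2)
u(x, I) = 1876 (u(x, I) = -4 + 1880 = 1876)
D = 446564 (D = -9 + (-1037*(-431) - 374) = -9 + (446947 - 374) = -9 + 446573 = 446564)
u(H(B(-6)), 1591) - D = 1876 - 1*446564 = 1876 - 446564 = -444688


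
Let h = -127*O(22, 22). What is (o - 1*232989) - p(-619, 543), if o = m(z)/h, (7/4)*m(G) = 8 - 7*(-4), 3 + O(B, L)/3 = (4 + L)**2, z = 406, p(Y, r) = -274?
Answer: -139232686403/598297 ≈ -2.3272e+5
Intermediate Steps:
O(B, L) = -9 + 3*(4 + L)**2
m(G) = 144/7 (m(G) = 4*(8 - 7*(-4))/7 = 4*(8 + 28)/7 = (4/7)*36 = 144/7)
h = -256413 (h = -127*(-9 + 3*(4 + 22)**2) = -127*(-9 + 3*26**2) = -127*(-9 + 3*676) = -127*(-9 + 2028) = -127*2019 = -256413)
o = -48/598297 (o = (144/7)/(-256413) = (144/7)*(-1/256413) = -48/598297 ≈ -8.0228e-5)
(o - 1*232989) - p(-619, 543) = (-48/598297 - 1*232989) - 1*(-274) = (-48/598297 - 232989) + 274 = -139396619781/598297 + 274 = -139232686403/598297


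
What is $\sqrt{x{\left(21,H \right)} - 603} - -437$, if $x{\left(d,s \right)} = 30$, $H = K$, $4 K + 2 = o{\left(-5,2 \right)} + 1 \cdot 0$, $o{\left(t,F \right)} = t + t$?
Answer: $437 + i \sqrt{573} \approx 437.0 + 23.937 i$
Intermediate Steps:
$o{\left(t,F \right)} = 2 t$
$K = -3$ ($K = - \frac{1}{2} + \frac{2 \left(-5\right) + 1 \cdot 0}{4} = - \frac{1}{2} + \frac{-10 + 0}{4} = - \frac{1}{2} + \frac{1}{4} \left(-10\right) = - \frac{1}{2} - \frac{5}{2} = -3$)
$H = -3$
$\sqrt{x{\left(21,H \right)} - 603} - -437 = \sqrt{30 - 603} - -437 = \sqrt{-573} + 437 = i \sqrt{573} + 437 = 437 + i \sqrt{573}$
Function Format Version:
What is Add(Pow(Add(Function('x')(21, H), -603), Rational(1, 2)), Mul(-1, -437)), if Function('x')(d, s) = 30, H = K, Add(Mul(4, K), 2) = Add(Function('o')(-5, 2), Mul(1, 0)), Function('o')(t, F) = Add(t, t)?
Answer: Add(437, Mul(I, Pow(573, Rational(1, 2)))) ≈ Add(437.00, Mul(23.937, I))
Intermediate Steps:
Function('o')(t, F) = Mul(2, t)
K = -3 (K = Add(Rational(-1, 2), Mul(Rational(1, 4), Add(Mul(2, -5), Mul(1, 0)))) = Add(Rational(-1, 2), Mul(Rational(1, 4), Add(-10, 0))) = Add(Rational(-1, 2), Mul(Rational(1, 4), -10)) = Add(Rational(-1, 2), Rational(-5, 2)) = -3)
H = -3
Add(Pow(Add(Function('x')(21, H), -603), Rational(1, 2)), Mul(-1, -437)) = Add(Pow(Add(30, -603), Rational(1, 2)), Mul(-1, -437)) = Add(Pow(-573, Rational(1, 2)), 437) = Add(Mul(I, Pow(573, Rational(1, 2))), 437) = Add(437, Mul(I, Pow(573, Rational(1, 2))))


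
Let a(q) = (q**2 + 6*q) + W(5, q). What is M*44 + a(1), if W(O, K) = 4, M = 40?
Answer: 1771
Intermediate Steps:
a(q) = 4 + q**2 + 6*q (a(q) = (q**2 + 6*q) + 4 = 4 + q**2 + 6*q)
M*44 + a(1) = 40*44 + (4 + 1**2 + 6*1) = 1760 + (4 + 1 + 6) = 1760 + 11 = 1771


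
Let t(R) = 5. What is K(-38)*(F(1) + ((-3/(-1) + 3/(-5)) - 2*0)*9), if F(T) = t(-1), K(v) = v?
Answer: -5054/5 ≈ -1010.8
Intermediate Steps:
F(T) = 5
K(-38)*(F(1) + ((-3/(-1) + 3/(-5)) - 2*0)*9) = -38*(5 + ((-3/(-1) + 3/(-5)) - 2*0)*9) = -38*(5 + ((-3*(-1) + 3*(-⅕)) + 0)*9) = -38*(5 + ((3 - ⅗) + 0)*9) = -38*(5 + (12/5 + 0)*9) = -38*(5 + (12/5)*9) = -38*(5 + 108/5) = -38*133/5 = -5054/5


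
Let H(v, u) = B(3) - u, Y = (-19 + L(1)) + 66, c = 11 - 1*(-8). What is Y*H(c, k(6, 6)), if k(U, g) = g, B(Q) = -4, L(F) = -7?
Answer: -400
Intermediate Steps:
c = 19 (c = 11 + 8 = 19)
Y = 40 (Y = (-19 - 7) + 66 = -26 + 66 = 40)
H(v, u) = -4 - u
Y*H(c, k(6, 6)) = 40*(-4 - 1*6) = 40*(-4 - 6) = 40*(-10) = -400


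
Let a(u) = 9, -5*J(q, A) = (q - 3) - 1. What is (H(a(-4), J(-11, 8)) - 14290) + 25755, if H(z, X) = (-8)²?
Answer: 11529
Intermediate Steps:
J(q, A) = ⅘ - q/5 (J(q, A) = -((q - 3) - 1)/5 = -((-3 + q) - 1)/5 = -(-4 + q)/5 = ⅘ - q/5)
H(z, X) = 64
(H(a(-4), J(-11, 8)) - 14290) + 25755 = (64 - 14290) + 25755 = -14226 + 25755 = 11529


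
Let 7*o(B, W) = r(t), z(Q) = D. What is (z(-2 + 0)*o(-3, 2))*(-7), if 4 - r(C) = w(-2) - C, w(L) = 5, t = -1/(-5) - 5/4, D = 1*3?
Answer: 123/20 ≈ 6.1500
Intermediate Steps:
D = 3
z(Q) = 3
t = -21/20 (t = -1*(-⅕) - 5*¼ = ⅕ - 5/4 = -21/20 ≈ -1.0500)
r(C) = -1 + C (r(C) = 4 - (5 - C) = 4 + (-5 + C) = -1 + C)
o(B, W) = -41/140 (o(B, W) = (-1 - 21/20)/7 = (⅐)*(-41/20) = -41/140)
(z(-2 + 0)*o(-3, 2))*(-7) = (3*(-41/140))*(-7) = -123/140*(-7) = 123/20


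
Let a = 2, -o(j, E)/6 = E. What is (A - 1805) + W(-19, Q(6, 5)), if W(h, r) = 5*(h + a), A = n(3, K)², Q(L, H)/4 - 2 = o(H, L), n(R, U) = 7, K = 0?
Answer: -1841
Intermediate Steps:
o(j, E) = -6*E
Q(L, H) = 8 - 24*L (Q(L, H) = 8 + 4*(-6*L) = 8 - 24*L)
A = 49 (A = 7² = 49)
W(h, r) = 10 + 5*h (W(h, r) = 5*(h + 2) = 5*(2 + h) = 10 + 5*h)
(A - 1805) + W(-19, Q(6, 5)) = (49 - 1805) + (10 + 5*(-19)) = -1756 + (10 - 95) = -1756 - 85 = -1841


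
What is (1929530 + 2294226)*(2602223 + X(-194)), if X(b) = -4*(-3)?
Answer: 10991205694660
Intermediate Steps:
X(b) = 12
(1929530 + 2294226)*(2602223 + X(-194)) = (1929530 + 2294226)*(2602223 + 12) = 4223756*2602235 = 10991205694660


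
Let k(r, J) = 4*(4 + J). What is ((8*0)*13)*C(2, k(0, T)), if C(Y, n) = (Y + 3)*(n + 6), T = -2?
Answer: 0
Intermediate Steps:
k(r, J) = 16 + 4*J
C(Y, n) = (3 + Y)*(6 + n)
((8*0)*13)*C(2, k(0, T)) = ((8*0)*13)*(18 + 3*(16 + 4*(-2)) + 6*2 + 2*(16 + 4*(-2))) = (0*13)*(18 + 3*(16 - 8) + 12 + 2*(16 - 8)) = 0*(18 + 3*8 + 12 + 2*8) = 0*(18 + 24 + 12 + 16) = 0*70 = 0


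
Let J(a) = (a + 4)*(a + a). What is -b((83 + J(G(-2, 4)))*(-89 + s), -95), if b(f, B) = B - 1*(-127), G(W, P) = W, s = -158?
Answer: -32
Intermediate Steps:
J(a) = 2*a*(4 + a) (J(a) = (4 + a)*(2*a) = 2*a*(4 + a))
b(f, B) = 127 + B (b(f, B) = B + 127 = 127 + B)
-b((83 + J(G(-2, 4)))*(-89 + s), -95) = -(127 - 95) = -1*32 = -32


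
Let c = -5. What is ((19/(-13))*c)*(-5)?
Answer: -475/13 ≈ -36.538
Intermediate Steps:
((19/(-13))*c)*(-5) = ((19/(-13))*(-5))*(-5) = ((19*(-1/13))*(-5))*(-5) = -19/13*(-5)*(-5) = (95/13)*(-5) = -475/13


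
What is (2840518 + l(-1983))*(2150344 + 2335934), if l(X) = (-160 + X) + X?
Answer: 12724843028976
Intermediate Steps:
l(X) = -160 + 2*X
(2840518 + l(-1983))*(2150344 + 2335934) = (2840518 + (-160 + 2*(-1983)))*(2150344 + 2335934) = (2840518 + (-160 - 3966))*4486278 = (2840518 - 4126)*4486278 = 2836392*4486278 = 12724843028976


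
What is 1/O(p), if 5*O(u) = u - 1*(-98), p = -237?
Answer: -5/139 ≈ -0.035971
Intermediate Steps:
O(u) = 98/5 + u/5 (O(u) = (u - 1*(-98))/5 = (u + 98)/5 = (98 + u)/5 = 98/5 + u/5)
1/O(p) = 1/(98/5 + (⅕)*(-237)) = 1/(98/5 - 237/5) = 1/(-139/5) = -5/139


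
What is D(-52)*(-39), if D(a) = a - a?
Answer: 0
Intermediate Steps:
D(a) = 0
D(-52)*(-39) = 0*(-39) = 0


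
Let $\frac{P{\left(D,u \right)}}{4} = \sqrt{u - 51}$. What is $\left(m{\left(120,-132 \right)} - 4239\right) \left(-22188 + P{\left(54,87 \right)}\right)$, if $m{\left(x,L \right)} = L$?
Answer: $96878844$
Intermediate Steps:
$P{\left(D,u \right)} = 4 \sqrt{-51 + u}$ ($P{\left(D,u \right)} = 4 \sqrt{u - 51} = 4 \sqrt{-51 + u}$)
$\left(m{\left(120,-132 \right)} - 4239\right) \left(-22188 + P{\left(54,87 \right)}\right) = \left(-132 - 4239\right) \left(-22188 + 4 \sqrt{-51 + 87}\right) = - 4371 \left(-22188 + 4 \sqrt{36}\right) = - 4371 \left(-22188 + 4 \cdot 6\right) = - 4371 \left(-22188 + 24\right) = \left(-4371\right) \left(-22164\right) = 96878844$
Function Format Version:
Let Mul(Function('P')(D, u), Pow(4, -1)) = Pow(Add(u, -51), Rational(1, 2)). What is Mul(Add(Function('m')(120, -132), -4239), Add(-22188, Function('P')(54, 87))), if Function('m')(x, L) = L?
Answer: 96878844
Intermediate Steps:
Function('P')(D, u) = Mul(4, Pow(Add(-51, u), Rational(1, 2))) (Function('P')(D, u) = Mul(4, Pow(Add(u, -51), Rational(1, 2))) = Mul(4, Pow(Add(-51, u), Rational(1, 2))))
Mul(Add(Function('m')(120, -132), -4239), Add(-22188, Function('P')(54, 87))) = Mul(Add(-132, -4239), Add(-22188, Mul(4, Pow(Add(-51, 87), Rational(1, 2))))) = Mul(-4371, Add(-22188, Mul(4, Pow(36, Rational(1, 2))))) = Mul(-4371, Add(-22188, Mul(4, 6))) = Mul(-4371, Add(-22188, 24)) = Mul(-4371, -22164) = 96878844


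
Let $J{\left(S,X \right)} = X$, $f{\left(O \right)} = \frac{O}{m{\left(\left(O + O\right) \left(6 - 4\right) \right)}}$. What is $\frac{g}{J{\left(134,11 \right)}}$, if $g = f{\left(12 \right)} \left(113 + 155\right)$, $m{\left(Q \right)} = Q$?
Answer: $\frac{67}{11} \approx 6.0909$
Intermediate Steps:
$f{\left(O \right)} = \frac{1}{4}$ ($f{\left(O \right)} = \frac{O}{\left(O + O\right) \left(6 - 4\right)} = \frac{O}{2 O 2} = \frac{O}{4 O} = O \frac{1}{4 O} = \frac{1}{4}$)
$g = 67$ ($g = \frac{113 + 155}{4} = \frac{1}{4} \cdot 268 = 67$)
$\frac{g}{J{\left(134,11 \right)}} = \frac{67}{11}$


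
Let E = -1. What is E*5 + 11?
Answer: 6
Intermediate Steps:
E*5 + 11 = -1*5 + 11 = -5 + 11 = 6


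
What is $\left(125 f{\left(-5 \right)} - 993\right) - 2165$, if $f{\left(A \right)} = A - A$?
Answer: $-3158$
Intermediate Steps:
$f{\left(A \right)} = 0$
$\left(125 f{\left(-5 \right)} - 993\right) - 2165 = \left(125 \cdot 0 - 993\right) - 2165 = \left(0 - 993\right) - 2165 = -993 - 2165 = -3158$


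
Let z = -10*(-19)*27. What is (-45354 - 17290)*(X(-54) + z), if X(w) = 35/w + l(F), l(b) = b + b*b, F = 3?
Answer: -8696020826/27 ≈ -3.2207e+8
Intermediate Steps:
l(b) = b + b**2
X(w) = 12 + 35/w (X(w) = 35/w + 3*(1 + 3) = 35/w + 3*4 = 35/w + 12 = 12 + 35/w)
z = 5130 (z = 190*27 = 5130)
(-45354 - 17290)*(X(-54) + z) = (-45354 - 17290)*((12 + 35/(-54)) + 5130) = -62644*((12 + 35*(-1/54)) + 5130) = -62644*((12 - 35/54) + 5130) = -62644*(613/54 + 5130) = -62644*277633/54 = -8696020826/27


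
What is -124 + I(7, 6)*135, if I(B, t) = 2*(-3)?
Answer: -934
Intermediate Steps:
I(B, t) = -6
-124 + I(7, 6)*135 = -124 - 6*135 = -124 - 810 = -934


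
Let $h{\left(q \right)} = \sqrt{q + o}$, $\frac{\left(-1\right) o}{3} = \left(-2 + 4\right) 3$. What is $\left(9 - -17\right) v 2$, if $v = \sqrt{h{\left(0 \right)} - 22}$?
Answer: $52 \sqrt{-22 + 3 i \sqrt{2}} \approx 23.41 + 245.02 i$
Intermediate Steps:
$o = -18$ ($o = - 3 \left(-2 + 4\right) 3 = - 3 \cdot 2 \cdot 3 = \left(-3\right) 6 = -18$)
$h{\left(q \right)} = \sqrt{-18 + q}$ ($h{\left(q \right)} = \sqrt{q - 18} = \sqrt{-18 + q}$)
$v = \sqrt{-22 + 3 i \sqrt{2}}$ ($v = \sqrt{\sqrt{-18 + 0} - 22} = \sqrt{\sqrt{-18} - 22} = \sqrt{3 i \sqrt{2} - 22} = \sqrt{-22 + 3 i \sqrt{2}} \approx 0.4502 + 4.712 i$)
$\left(9 - -17\right) v 2 = \left(9 - -17\right) \sqrt{-22 + 3 i \sqrt{2}} \cdot 2 = \left(9 + 17\right) \sqrt{-22 + 3 i \sqrt{2}} \cdot 2 = 26 \sqrt{-22 + 3 i \sqrt{2}} \cdot 2 = 52 \sqrt{-22 + 3 i \sqrt{2}}$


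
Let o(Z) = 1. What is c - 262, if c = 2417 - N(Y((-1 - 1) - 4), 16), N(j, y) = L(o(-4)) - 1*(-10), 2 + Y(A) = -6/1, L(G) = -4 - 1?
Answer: 2150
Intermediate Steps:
L(G) = -5
Y(A) = -8 (Y(A) = -2 - 6/1 = -2 - 6*1 = -2 - 6 = -8)
N(j, y) = 5 (N(j, y) = -5 - 1*(-10) = -5 + 10 = 5)
c = 2412 (c = 2417 - 1*5 = 2417 - 5 = 2412)
c - 262 = 2412 - 262 = 2150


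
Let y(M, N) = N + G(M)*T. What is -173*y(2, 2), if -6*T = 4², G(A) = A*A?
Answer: 4498/3 ≈ 1499.3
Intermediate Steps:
G(A) = A²
T = -8/3 (T = -⅙*4² = -⅙*16 = -8/3 ≈ -2.6667)
y(M, N) = N - 8*M²/3 (y(M, N) = N + M²*(-8/3) = N - 8*M²/3)
-173*y(2, 2) = -173*(2 - 8/3*2²) = -173*(2 - 8/3*4) = -173*(2 - 32/3) = -173*(-26/3) = 4498/3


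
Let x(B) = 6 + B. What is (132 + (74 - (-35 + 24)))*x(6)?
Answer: 2604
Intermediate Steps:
(132 + (74 - (-35 + 24)))*x(6) = (132 + (74 - (-35 + 24)))*(6 + 6) = (132 + (74 - 1*(-11)))*12 = (132 + (74 + 11))*12 = (132 + 85)*12 = 217*12 = 2604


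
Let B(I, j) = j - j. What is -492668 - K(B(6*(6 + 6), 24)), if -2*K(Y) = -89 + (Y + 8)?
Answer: -985417/2 ≈ -4.9271e+5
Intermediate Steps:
B(I, j) = 0
K(Y) = 81/2 - Y/2 (K(Y) = -(-89 + (Y + 8))/2 = -(-89 + (8 + Y))/2 = -(-81 + Y)/2 = 81/2 - Y/2)
-492668 - K(B(6*(6 + 6), 24)) = -492668 - (81/2 - ½*0) = -492668 - (81/2 + 0) = -492668 - 1*81/2 = -492668 - 81/2 = -985417/2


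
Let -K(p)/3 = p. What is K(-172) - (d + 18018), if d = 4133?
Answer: -21635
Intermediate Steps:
K(p) = -3*p
K(-172) - (d + 18018) = -3*(-172) - (4133 + 18018) = 516 - 1*22151 = 516 - 22151 = -21635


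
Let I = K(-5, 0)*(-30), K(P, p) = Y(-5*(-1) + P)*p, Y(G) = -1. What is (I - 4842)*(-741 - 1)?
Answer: 3592764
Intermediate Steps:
K(P, p) = -p
I = 0 (I = -1*0*(-30) = 0*(-30) = 0)
(I - 4842)*(-741 - 1) = (0 - 4842)*(-741 - 1) = -4842*(-742) = 3592764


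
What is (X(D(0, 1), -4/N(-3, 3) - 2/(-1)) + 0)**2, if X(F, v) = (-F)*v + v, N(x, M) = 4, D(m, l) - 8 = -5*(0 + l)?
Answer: 4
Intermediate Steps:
D(m, l) = 8 - 5*l (D(m, l) = 8 - 5*(0 + l) = 8 - 5*l)
X(F, v) = v - F*v (X(F, v) = -F*v + v = v - F*v)
(X(D(0, 1), -4/N(-3, 3) - 2/(-1)) + 0)**2 = ((-4/4 - 2/(-1))*(1 - (8 - 5*1)) + 0)**2 = ((-4*1/4 - 2*(-1))*(1 - (8 - 5)) + 0)**2 = ((-1 + 2)*(1 - 1*3) + 0)**2 = (1*(1 - 3) + 0)**2 = (1*(-2) + 0)**2 = (-2 + 0)**2 = (-2)**2 = 4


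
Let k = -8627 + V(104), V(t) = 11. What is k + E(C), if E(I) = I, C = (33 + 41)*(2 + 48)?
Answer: -4916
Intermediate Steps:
C = 3700 (C = 74*50 = 3700)
k = -8616 (k = -8627 + 11 = -8616)
k + E(C) = -8616 + 3700 = -4916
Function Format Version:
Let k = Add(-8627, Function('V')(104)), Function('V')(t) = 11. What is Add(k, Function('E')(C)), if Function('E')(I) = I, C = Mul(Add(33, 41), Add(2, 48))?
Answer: -4916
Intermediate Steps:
C = 3700 (C = Mul(74, 50) = 3700)
k = -8616 (k = Add(-8627, 11) = -8616)
Add(k, Function('E')(C)) = Add(-8616, 3700) = -4916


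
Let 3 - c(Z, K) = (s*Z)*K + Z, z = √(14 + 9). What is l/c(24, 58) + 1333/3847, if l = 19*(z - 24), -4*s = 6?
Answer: 333693/2650583 + 19*√23/2067 ≈ 0.16998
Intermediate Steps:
z = √23 ≈ 4.7958
s = -3/2 (s = -¼*6 = -3/2 ≈ -1.5000)
l = -456 + 19*√23 (l = 19*(√23 - 24) = 19*(-24 + √23) = -456 + 19*√23 ≈ -364.88)
c(Z, K) = 3 - Z + 3*K*Z/2 (c(Z, K) = 3 - ((-3*Z/2)*K + Z) = 3 - (-3*K*Z/2 + Z) = 3 - (Z - 3*K*Z/2) = 3 + (-Z + 3*K*Z/2) = 3 - Z + 3*K*Z/2)
l/c(24, 58) + 1333/3847 = (-456 + 19*√23)/(3 - 1*24 + (3/2)*58*24) + 1333/3847 = (-456 + 19*√23)/(3 - 24 + 2088) + 1333*(1/3847) = (-456 + 19*√23)/2067 + 1333/3847 = (-456 + 19*√23)*(1/2067) + 1333/3847 = (-152/689 + 19*√23/2067) + 1333/3847 = 333693/2650583 + 19*√23/2067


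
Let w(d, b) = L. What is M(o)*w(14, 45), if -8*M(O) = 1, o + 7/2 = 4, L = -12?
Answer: 3/2 ≈ 1.5000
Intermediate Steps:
o = ½ (o = -7/2 + 4 = ½ ≈ 0.50000)
w(d, b) = -12
M(O) = -⅛ (M(O) = -⅛*1 = -⅛)
M(o)*w(14, 45) = -⅛*(-12) = 3/2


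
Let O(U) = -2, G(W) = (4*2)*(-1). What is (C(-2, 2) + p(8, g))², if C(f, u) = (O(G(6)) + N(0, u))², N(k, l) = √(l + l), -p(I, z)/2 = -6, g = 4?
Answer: 144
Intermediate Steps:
p(I, z) = 12 (p(I, z) = -2*(-6) = 12)
G(W) = -8 (G(W) = 8*(-1) = -8)
N(k, l) = √2*√l (N(k, l) = √(2*l) = √2*√l)
C(f, u) = (-2 + √2*√u)²
(C(-2, 2) + p(8, g))² = ((-2 + √2*√2)² + 12)² = ((-2 + 2)² + 12)² = (0² + 12)² = (0 + 12)² = 12² = 144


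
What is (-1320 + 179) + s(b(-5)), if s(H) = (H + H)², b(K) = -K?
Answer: -1041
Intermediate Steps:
s(H) = 4*H² (s(H) = (2*H)² = 4*H²)
(-1320 + 179) + s(b(-5)) = (-1320 + 179) + 4*(-1*(-5))² = -1141 + 4*5² = -1141 + 4*25 = -1141 + 100 = -1041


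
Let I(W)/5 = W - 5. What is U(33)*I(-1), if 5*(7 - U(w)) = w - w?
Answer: -210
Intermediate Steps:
U(w) = 7 (U(w) = 7 - (w - w)/5 = 7 - 1/5*0 = 7 + 0 = 7)
I(W) = -25 + 5*W (I(W) = 5*(W - 5) = 5*(-5 + W) = -25 + 5*W)
U(33)*I(-1) = 7*(-25 + 5*(-1)) = 7*(-25 - 5) = 7*(-30) = -210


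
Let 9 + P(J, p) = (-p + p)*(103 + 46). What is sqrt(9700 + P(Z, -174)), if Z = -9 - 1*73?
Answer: sqrt(9691) ≈ 98.443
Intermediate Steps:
Z = -82 (Z = -9 - 73 = -82)
P(J, p) = -9 (P(J, p) = -9 + (-p + p)*(103 + 46) = -9 + 0*149 = -9 + 0 = -9)
sqrt(9700 + P(Z, -174)) = sqrt(9700 - 9) = sqrt(9691)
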